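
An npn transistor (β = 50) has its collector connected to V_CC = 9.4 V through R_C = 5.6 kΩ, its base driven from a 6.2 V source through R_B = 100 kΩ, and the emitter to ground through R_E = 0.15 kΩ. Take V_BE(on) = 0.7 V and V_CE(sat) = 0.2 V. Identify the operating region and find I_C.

Assume active: I_B = (6.2 − 0.7)/(100 + 51×0.15) = 0.0511 mA, I_C = β·I_B = 2.55 mA.
Then V_CE = 9.4 − 2.55×5.6 − 2.61×0.15 = -5.3 V < 0.2 V — the active assumption fails.
Re-solve with V_CE = 0.2 V. KCL at the emitter: V_E/R_E = (V_BB−0.7−V_E)/R_B + (V_CC−0.2−V_E)/R_C, giving V_E = 0.248 V.
I_C = (V_CC − 0.2 − V_E)/R_C = (9.2 − 0.248)/5.6 = 1.6 mA.
Check: I_B = (5.5 − 0.248)/100 = 0.0525 mA, and β·I_B = 2.63 mA > I_C, confirming saturation.

saturation; I_C ≈ 1.6 mA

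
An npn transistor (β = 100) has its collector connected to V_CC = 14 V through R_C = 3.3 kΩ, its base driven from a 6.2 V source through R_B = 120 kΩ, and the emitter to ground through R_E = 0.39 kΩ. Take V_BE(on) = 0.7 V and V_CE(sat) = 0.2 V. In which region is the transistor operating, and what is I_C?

Assume active. Base-emitter loop: I_B = (V_BB − V_BE)/(R_B + (β+1)R_E) = (6.2 − 0.7)/(120 + 101×0.39) = 0.0345 mA.
I_C = β·I_B = 100×0.0345 = 3.45 mA.
V_CE = V_CC − I_C·R_C − I_E·R_E = 14 − 3.45×3.3 − 3.49×0.39 = 1.25 V > V_CE(sat), so the active-region assumption holds.

active; I_C ≈ 3.5 mA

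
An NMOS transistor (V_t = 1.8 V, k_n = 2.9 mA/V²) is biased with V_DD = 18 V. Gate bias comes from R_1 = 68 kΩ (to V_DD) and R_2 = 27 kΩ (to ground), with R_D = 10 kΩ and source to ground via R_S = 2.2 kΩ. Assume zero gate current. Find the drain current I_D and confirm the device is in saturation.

V_G = V_DD·R_2/(R_1+R_2) = 18×27/95 = 5.12 V.
Assume saturation: I_D = (k_n/2)(V_GS − V_t)² with V_GS = V_G − I_D·R_S = 5.12 − 2.2·I_D.
Substituting gives 7.02·I_D² − 22.2·I_D + 15.9 = 0, with roots I_D = 1.11 or 2.05 mA.
The root I_D = 2.05 mA gives V_GS = 0.612 V ≤ V_t, so take I_D = 1.11 mA.
Then V_GS = 2.67 V and V_DS = V_DD − I_D(R_D+R_S) = 18 − 1.11×12.2 = 4.46 V.
Saturation requires V_DS ≥ V_GS − V_t = 0.875 V; 4.46 ≥ 0.875 ✓.

I_D ≈ 1.1 mA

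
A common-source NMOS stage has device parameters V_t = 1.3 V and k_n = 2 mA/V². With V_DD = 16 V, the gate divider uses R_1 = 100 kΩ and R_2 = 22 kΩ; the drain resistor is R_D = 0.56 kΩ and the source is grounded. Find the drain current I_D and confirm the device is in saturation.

V_G = V_DD·R_2/(R_1+R_2) = 16×22/122 = 2.89 V. With the source grounded, V_GS = V_G = 2.89 V.
Assume saturation: I_D = (k_n/2)(V_GS − V_t)² = (2/2)×(2.89 − 1.3)² = 1×1.59² = 2.51 mA.
V_DS = V_DD − I_D·R_D = 16 − 2.51×0.56 = 14.6 V.
Saturation requires V_DS ≥ V_GS − V_t = 1.59 V; 14.6 ≥ 1.59 ✓.

I_D ≈ 2.5 mA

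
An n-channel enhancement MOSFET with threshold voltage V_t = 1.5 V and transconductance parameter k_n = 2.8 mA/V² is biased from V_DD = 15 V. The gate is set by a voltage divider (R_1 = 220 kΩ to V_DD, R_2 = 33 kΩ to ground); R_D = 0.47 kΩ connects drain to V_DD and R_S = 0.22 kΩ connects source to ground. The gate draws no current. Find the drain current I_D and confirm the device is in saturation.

I_D ≈ 0.23 mA

V_G = V_DD·R_2/(R_1+R_2) = 15×33/253 = 1.96 V.
Assume saturation: I_D = (k_n/2)(V_GS − V_t)² with V_GS = V_G − I_D·R_S = 1.96 − 0.22·I_D.
Substituting gives 0.0678·I_D² − 1.28·I_D + 0.292 = 0, with roots I_D = 0.231 or 18.7 mA.
The root I_D = 18.7 mA gives V_GS = -2.15 V ≤ V_t, so take I_D = 0.231 mA.
Then V_GS = 1.91 V and V_DS = V_DD − I_D(R_D+R_S) = 15 − 0.231×0.69 = 14.8 V.
Saturation requires V_DS ≥ V_GS − V_t = 0.406 V; 14.8 ≥ 0.406 ✓.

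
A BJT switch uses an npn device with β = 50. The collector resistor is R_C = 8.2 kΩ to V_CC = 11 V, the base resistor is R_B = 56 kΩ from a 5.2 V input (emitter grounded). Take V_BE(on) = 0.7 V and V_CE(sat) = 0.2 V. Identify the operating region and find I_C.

Assume active: I_B = (5.2 − 0.7)/56 = 0.0804 mA, giving I_C = β·I_B = 4.02 mA.
But then V_CE = 11 − 4.02×8.2 = -21.9 V < V_CE(sat) = 0.2 V — impossible in the active region.
So the transistor is saturated. With V_CE = 0.2 V, I_C = (V_CC − 0.2)/R_C = 10.8/8.2 = 1.32 mA.
Check: β·I_B = 4.02 mA > I_C = 1.32 mA, confirming saturation.

saturation; I_C ≈ 1.3 mA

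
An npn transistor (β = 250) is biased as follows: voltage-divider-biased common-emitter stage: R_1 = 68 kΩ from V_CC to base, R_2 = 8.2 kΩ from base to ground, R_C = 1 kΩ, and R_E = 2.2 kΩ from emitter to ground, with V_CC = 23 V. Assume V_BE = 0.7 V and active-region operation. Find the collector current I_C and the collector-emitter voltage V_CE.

Thevenize the base divider: V_Th = V_CC·R_2/(R_1+R_2) = 23×8.2/76.2 = 2.48 V, R_Th = R_1‖R_2 = 7.32 kΩ.
Base-emitter loop: V_Th = I_B·R_Th + V_BE + (β+1)I_B·R_E, so I_B = (2.48 − 0.7) / (7.32 + 251×2.2) = 0.00317 mA.
I_C = β·I_B = 250×0.00317 = 0.793 mA, and I_E = (β+1)I_B = 0.796 mA.
V_CE = V_CC − I_C·R_C − I_E·R_E = 23 − 0.793×1 − 0.796×2.2 = 20.5 V.
V_CE = 20.5 V > 0.2 V confirms active-region operation.

I_C ≈ 0.79 mA, V_CE ≈ 20 V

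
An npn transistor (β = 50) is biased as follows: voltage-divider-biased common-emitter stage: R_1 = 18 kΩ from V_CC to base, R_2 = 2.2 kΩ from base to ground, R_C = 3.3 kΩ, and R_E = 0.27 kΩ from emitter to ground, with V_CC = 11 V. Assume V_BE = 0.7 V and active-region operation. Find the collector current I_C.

I_C ≈ 1.6 mA

Thevenize the base divider: V_Th = V_CC·R_2/(R_1+R_2) = 11×2.2/20.2 = 1.2 V, R_Th = R_1‖R_2 = 1.96 kΩ.
Base-emitter loop: V_Th = I_B·R_Th + V_BE + (β+1)I_B·R_E, so I_B = (1.2 − 0.7) / (1.96 + 51×0.27) = 0.0317 mA.
I_C = β·I_B = 50×0.0317 = 1.58 mA, and I_E = (β+1)I_B = 1.61 mA.
V_CE = V_CC − I_C·R_C − I_E·R_E = 11 − 1.58×3.3 − 1.61×0.27 = 5.34 V.
V_CE = 5.34 V > 0.2 V confirms active-region operation.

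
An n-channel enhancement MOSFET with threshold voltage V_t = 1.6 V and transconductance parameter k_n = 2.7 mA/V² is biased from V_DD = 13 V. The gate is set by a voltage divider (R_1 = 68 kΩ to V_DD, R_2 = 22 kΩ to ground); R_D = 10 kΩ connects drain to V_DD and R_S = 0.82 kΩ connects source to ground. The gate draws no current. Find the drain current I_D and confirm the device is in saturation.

I_D ≈ 0.92 mA

V_G = V_DD·R_2/(R_1+R_2) = 13×22/90 = 3.18 V.
Assume saturation: I_D = (k_n/2)(V_GS − V_t)² with V_GS = V_G − I_D·R_S = 3.18 − 0.82·I_D.
Substituting gives 0.908·I_D² − 4.49·I_D + 3.36 = 0, with roots I_D = 0.918 or 4.03 mA.
The root I_D = 4.03 mA gives V_GS = -0.128 V ≤ V_t, so take I_D = 0.918 mA.
Then V_GS = 2.42 V and V_DS = V_DD − I_D(R_D+R_S) = 13 − 0.918×10.8 = 3.06 V.
Saturation requires V_DS ≥ V_GS − V_t = 0.825 V; 3.06 ≥ 0.825 ✓.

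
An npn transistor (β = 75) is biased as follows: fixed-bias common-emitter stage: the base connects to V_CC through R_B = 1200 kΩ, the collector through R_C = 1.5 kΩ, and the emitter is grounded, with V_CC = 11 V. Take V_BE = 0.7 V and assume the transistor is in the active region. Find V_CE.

Base loop: V_CC = I_B·R_B + V_BE, so I_B = (11 − 0.7)/1200 kΩ = 0.00858 mA.
In the active region I_C = β·I_B = 75 × 0.00858 = 0.644 mA.
Collector loop: V_CE = V_CC − I_C·R_C = 11 − 0.644×1.5 = 10 V.
Since V_CE = 10 V > V_CE(sat) ≈ 0.2 V, the transistor is in the active region as assumed.

V_CE ≈ 10 V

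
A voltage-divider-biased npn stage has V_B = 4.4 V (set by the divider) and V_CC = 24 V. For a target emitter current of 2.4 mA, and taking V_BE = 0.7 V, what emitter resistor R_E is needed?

V_E = V_B − V_BE = 4.4 − 0.7 = 3.7 V.
R_E = V_E / I_E = 3.7 / 2.4 = 1.54 kΩ.

R_E ≈ 1.5 kΩ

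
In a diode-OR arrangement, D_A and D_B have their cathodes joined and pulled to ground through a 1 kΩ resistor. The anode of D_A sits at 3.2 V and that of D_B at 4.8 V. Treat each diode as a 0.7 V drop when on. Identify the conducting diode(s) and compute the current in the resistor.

Only D_B conducts; I_R ≈ 4.1 mA

Assume both conduct. Then node N would need to be at both 3.2−0.7 = 2.5 V and 4.8−0.7 = 4.1 V, which is impossible.
Assume only D_B conducts: V_N = 4.8 − 0.7 = 4.1 V, so I_R = 4.1/1 = 4.1 mA.
Check D_A: its anode-to-cathode voltage is 3.2 − 4.1 = -0.9 V < 0.7 V, so it is off. The assumption is consistent.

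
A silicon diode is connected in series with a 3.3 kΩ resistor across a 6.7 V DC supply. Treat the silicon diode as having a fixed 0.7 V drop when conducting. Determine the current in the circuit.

I ≈ 1.8 mA

KVL around the loop: 6.7 = V_D + I·R = 0.7 + I × 3.3 kΩ.
So I = (6.7 − 0.7) / 3.3 kΩ = 6 / 3.3 = 1.82 mA.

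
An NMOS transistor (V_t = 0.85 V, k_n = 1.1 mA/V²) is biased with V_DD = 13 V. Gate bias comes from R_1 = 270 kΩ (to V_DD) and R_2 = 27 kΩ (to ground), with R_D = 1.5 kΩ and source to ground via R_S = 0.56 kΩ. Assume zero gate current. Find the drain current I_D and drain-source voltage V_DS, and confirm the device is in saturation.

V_G = V_DD·R_2/(R_1+R_2) = 13×27/297 = 1.18 V.
Assume saturation: I_D = (k_n/2)(V_GS − V_t)² with V_GS = V_G − I_D·R_S = 1.18 − 0.56·I_D.
Substituting gives 0.172·I_D² − 1.2·I_D + 0.0606 = 0, with roots I_D = 0.0506 or 6.93 mA.
The root I_D = 6.93 mA gives V_GS = -2.7 V ≤ V_t, so take I_D = 0.0506 mA.
Then V_GS = 1.15 V and V_DS = V_DD − I_D(R_D+R_S) = 13 − 0.0506×2.06 = 12.9 V.
Saturation requires V_DS ≥ V_GS − V_t = 0.303 V; 12.9 ≥ 0.303 ✓.

I_D ≈ 0.051 mA, V_DS ≈ 13 V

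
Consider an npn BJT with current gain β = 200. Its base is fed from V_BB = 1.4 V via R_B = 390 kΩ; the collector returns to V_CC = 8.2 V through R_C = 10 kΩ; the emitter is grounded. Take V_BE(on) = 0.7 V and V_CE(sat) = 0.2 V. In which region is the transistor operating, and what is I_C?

Assume active. Base-emitter loop: I_B = (V_BB − V_BE)/R_B = (1.4 − 0.7)/390 = 0.00179 mA.
I_C = β·I_B = 200×0.00179 = 0.359 mA.
V_CE = V_CC − I_C·R_C = 8.2 − 0.359×10 = 4.61 V > V_CE(sat), so the active-region assumption holds.

active; I_C ≈ 0.36 mA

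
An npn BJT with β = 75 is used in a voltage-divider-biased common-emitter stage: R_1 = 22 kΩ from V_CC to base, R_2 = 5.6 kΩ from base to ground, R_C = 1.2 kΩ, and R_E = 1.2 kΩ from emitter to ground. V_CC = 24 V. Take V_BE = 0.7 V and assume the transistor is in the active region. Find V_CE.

V_CE ≈ 16 V

Thevenize the base divider: V_Th = V_CC·R_2/(R_1+R_2) = 24×5.6/27.6 = 4.87 V, R_Th = R_1‖R_2 = 4.46 kΩ.
Base-emitter loop: V_Th = I_B·R_Th + V_BE + (β+1)I_B·R_E, so I_B = (4.87 − 0.7) / (4.46 + 76×1.2) = 0.0436 mA.
I_C = β·I_B = 75×0.0436 = 3.27 mA, and I_E = (β+1)I_B = 3.31 mA.
V_CE = V_CC − I_C·R_C − I_E·R_E = 24 − 3.27×1.2 − 3.31×1.2 = 16.1 V.
V_CE = 16.1 V > 0.2 V confirms active-region operation.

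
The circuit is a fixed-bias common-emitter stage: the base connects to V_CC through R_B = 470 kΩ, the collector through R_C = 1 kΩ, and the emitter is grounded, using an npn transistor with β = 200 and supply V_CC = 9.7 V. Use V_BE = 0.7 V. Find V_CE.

Base loop: V_CC = I_B·R_B + V_BE, so I_B = (9.7 − 0.7)/470 kΩ = 0.0191 mA.
In the active region I_C = β·I_B = 200 × 0.0191 = 3.83 mA.
Collector loop: V_CE = V_CC − I_C·R_C = 9.7 − 3.83×1 = 5.87 V.
Since V_CE = 5.87 V > V_CE(sat) ≈ 0.2 V, the transistor is in the active region as assumed.

V_CE ≈ 5.9 V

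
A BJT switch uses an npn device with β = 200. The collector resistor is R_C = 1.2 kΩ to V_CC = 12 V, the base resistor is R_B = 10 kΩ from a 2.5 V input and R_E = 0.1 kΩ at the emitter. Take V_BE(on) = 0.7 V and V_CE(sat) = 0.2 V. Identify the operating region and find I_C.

Assume active: I_B = (2.5 − 0.7)/(10 + 201×0.1) = 0.0598 mA, I_C = β·I_B = 12 mA.
Then V_CE = 12 − 12×1.2 − 12×0.1 = -3.55 V < 0.2 V — the active assumption fails.
Re-solve with V_CE = 0.2 V. KCL at the emitter: V_E/R_E = (V_BB−0.7−V_E)/R_B + (V_CC−0.2−V_E)/R_C, giving V_E = 0.916 V.
I_C = (V_CC − 0.2 − V_E)/R_C = (11.8 − 0.916)/1.2 = 9.07 mA.
Check: I_B = (1.8 − 0.916)/10 = 0.0884 mA, and β·I_B = 17.7 mA > I_C, confirming saturation.

saturation; I_C ≈ 9.1 mA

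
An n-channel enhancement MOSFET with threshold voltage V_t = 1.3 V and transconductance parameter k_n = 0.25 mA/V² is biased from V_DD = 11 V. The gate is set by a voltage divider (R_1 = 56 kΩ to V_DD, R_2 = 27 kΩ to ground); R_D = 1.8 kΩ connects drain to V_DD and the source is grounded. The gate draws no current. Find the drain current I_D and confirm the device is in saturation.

V_G = V_DD·R_2/(R_1+R_2) = 11×27/83 = 3.58 V. With the source grounded, V_GS = V_G = 3.58 V.
Assume saturation: I_D = (k_n/2)(V_GS − V_t)² = (0.25/2)×(3.58 − 1.3)² = 0.125×2.28² = 0.649 mA.
V_DS = V_DD − I_D·R_D = 11 − 0.649×1.8 = 9.83 V.
Saturation requires V_DS ≥ V_GS − V_t = 2.28 V; 9.83 ≥ 2.28 ✓.

I_D ≈ 0.65 mA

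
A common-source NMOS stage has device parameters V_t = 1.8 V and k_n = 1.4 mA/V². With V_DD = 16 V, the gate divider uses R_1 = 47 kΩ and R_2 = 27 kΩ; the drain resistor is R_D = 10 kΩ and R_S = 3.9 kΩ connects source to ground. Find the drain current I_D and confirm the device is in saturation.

V_G = V_DD·R_2/(R_1+R_2) = 16×27/74 = 5.84 V.
Assume saturation: I_D = (k_n/2)(V_GS − V_t)² with V_GS = V_G − I_D·R_S = 5.84 − 3.9·I_D.
Substituting gives 10.6·I_D² − 23·I_D + 11.4 = 0, with roots I_D = 0.767 or 1.4 mA.
The root I_D = 1.4 mA gives V_GS = 0.387 V ≤ V_t, so take I_D = 0.767 mA.
Then V_GS = 2.85 V and V_DS = V_DD − I_D(R_D+R_S) = 16 − 0.767×13.9 = 5.34 V.
Saturation requires V_DS ≥ V_GS − V_t = 1.05 V; 5.34 ≥ 1.05 ✓.

I_D ≈ 0.77 mA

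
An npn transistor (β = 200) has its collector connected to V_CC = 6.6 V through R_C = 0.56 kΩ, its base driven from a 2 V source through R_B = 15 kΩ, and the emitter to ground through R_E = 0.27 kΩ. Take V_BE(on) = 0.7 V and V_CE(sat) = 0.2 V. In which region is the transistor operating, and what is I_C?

Assume active. Base-emitter loop: I_B = (V_BB − V_BE)/(R_B + (β+1)R_E) = (2 − 0.7)/(15 + 201×0.27) = 0.0188 mA.
I_C = β·I_B = 200×0.0188 = 3.75 mA.
V_CE = V_CC − I_C·R_C − I_E·R_E = 6.6 − 3.75×0.56 − 3.77×0.27 = 3.48 V > V_CE(sat), so the active-region assumption holds.

active; I_C ≈ 3.8 mA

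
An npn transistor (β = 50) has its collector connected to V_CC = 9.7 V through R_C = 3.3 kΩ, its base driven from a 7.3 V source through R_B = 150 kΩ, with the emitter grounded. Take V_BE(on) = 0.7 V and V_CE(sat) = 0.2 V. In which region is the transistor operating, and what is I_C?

active; I_C ≈ 2.2 mA

Assume active. Base-emitter loop: I_B = (V_BB − V_BE)/R_B = (7.3 − 0.7)/150 = 0.044 mA.
I_C = β·I_B = 50×0.044 = 2.2 mA.
V_CE = V_CC − I_C·R_C = 9.7 − 2.2×3.3 = 2.44 V > V_CE(sat), so the active-region assumption holds.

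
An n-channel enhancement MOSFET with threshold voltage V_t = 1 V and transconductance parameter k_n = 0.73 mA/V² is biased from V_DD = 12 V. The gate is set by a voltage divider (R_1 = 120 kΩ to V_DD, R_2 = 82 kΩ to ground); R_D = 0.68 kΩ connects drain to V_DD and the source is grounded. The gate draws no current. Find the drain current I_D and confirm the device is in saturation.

V_G = V_DD·R_2/(R_1+R_2) = 12×82/202 = 4.87 V. With the source grounded, V_GS = V_G = 4.87 V.
Assume saturation: I_D = (k_n/2)(V_GS − V_t)² = (0.73/2)×(4.87 − 1)² = 0.365×3.87² = 5.47 mA.
V_DS = V_DD − I_D·R_D = 12 − 5.47×0.68 = 8.28 V.
Saturation requires V_DS ≥ V_GS − V_t = 3.87 V; 8.28 ≥ 3.87 ✓.

I_D ≈ 5.5 mA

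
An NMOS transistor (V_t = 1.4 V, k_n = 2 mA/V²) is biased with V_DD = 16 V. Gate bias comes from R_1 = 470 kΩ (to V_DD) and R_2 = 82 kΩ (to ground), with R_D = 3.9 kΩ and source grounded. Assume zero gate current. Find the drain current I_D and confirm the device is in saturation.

I_D ≈ 0.95 mA

V_G = V_DD·R_2/(R_1+R_2) = 16×82/552 = 2.38 V. With the source grounded, V_GS = V_G = 2.38 V.
Assume saturation: I_D = (k_n/2)(V_GS − V_t)² = (2/2)×(2.38 − 1.4)² = 1×0.977² = 0.954 mA.
V_DS = V_DD − I_D·R_D = 16 − 0.954×3.9 = 12.3 V.
Saturation requires V_DS ≥ V_GS − V_t = 0.977 V; 12.3 ≥ 0.977 ✓.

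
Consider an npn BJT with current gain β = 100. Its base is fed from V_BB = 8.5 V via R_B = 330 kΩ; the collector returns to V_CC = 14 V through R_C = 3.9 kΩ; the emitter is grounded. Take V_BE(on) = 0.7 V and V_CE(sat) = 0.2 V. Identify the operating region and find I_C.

Assume active. Base-emitter loop: I_B = (V_BB − V_BE)/R_B = (8.5 − 0.7)/330 = 0.0236 mA.
I_C = β·I_B = 100×0.0236 = 2.36 mA.
V_CE = V_CC − I_C·R_C = 14 − 2.36×3.9 = 4.78 V > V_CE(sat), so the active-region assumption holds.

active; I_C ≈ 2.4 mA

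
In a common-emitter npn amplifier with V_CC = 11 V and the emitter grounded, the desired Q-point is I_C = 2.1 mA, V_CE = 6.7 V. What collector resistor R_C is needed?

Collector loop: V_CC = I_C·R_C + V_CE.
R_C = (V_CC − V_CE)/I_C = (11 − 6.7)/2.1 = 2.05 kΩ.

R_C ≈ 2 kΩ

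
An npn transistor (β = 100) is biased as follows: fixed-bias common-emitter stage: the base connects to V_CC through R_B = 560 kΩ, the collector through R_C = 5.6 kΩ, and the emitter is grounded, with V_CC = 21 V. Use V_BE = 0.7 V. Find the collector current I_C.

Base loop: V_CC = I_B·R_B + V_BE, so I_B = (21 − 0.7)/560 kΩ = 0.0363 mA.
In the active region I_C = β·I_B = 100 × 0.0363 = 3.63 mA.
Collector loop: V_CE = V_CC − I_C·R_C = 21 − 3.63×5.6 = 0.7 V.
Since V_CE = 0.7 V > V_CE(sat) ≈ 0.2 V, the transistor is in the active region as assumed.

I_C ≈ 3.6 mA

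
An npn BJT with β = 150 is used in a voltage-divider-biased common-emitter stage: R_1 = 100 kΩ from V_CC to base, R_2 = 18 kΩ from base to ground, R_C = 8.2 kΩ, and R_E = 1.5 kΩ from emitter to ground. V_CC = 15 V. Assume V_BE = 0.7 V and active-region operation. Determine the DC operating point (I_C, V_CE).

I_C ≈ 0.99 mA, V_CE ≈ 5.4 V

Thevenize the base divider: V_Th = V_CC·R_2/(R_1+R_2) = 15×18/118 = 2.29 V, R_Th = R_1‖R_2 = 15.3 kΩ.
Base-emitter loop: V_Th = I_B·R_Th + V_BE + (β+1)I_B·R_E, so I_B = (2.29 − 0.7) / (15.3 + 151×1.5) = 0.00657 mA.
I_C = β·I_B = 150×0.00657 = 0.985 mA, and I_E = (β+1)I_B = 0.992 mA.
V_CE = V_CC − I_C·R_C − I_E·R_E = 15 − 0.985×8.2 − 0.992×1.5 = 5.43 V.
V_CE = 5.43 V > 0.2 V confirms active-region operation.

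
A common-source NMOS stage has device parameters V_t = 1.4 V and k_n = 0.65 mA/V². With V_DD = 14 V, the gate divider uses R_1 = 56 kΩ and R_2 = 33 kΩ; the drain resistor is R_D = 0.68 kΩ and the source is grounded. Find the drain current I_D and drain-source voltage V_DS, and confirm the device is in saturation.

V_G = V_DD·R_2/(R_1+R_2) = 14×33/89 = 5.19 V. With the source grounded, V_GS = V_G = 5.19 V.
Assume saturation: I_D = (k_n/2)(V_GS − V_t)² = (0.65/2)×(5.19 − 1.4)² = 0.325×3.79² = 4.67 mA.
V_DS = V_DD − I_D·R_D = 14 − 4.67×0.68 = 10.8 V.
Saturation requires V_DS ≥ V_GS − V_t = 3.79 V; 10.8 ≥ 3.79 ✓.

I_D ≈ 4.7 mA, V_DS ≈ 11 V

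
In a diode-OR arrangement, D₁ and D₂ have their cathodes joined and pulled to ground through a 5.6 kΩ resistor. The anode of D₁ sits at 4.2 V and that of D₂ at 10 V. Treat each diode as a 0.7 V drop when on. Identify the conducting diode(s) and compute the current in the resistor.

Assume both conduct. Then node N would need to be at both 4.2−0.7 = 3.5 V and 10−0.7 = 9.3 V, which is impossible.
Assume only D₂ conducts: V_N = 10 − 0.7 = 9.3 V, so I_R = 9.3/5.6 = 1.66 mA.
Check D₁: its anode-to-cathode voltage is 4.2 − 9.3 = -5.1 V < 0.7 V, so it is off. The assumption is consistent.

Only D₂ conducts; I_R ≈ 1.7 mA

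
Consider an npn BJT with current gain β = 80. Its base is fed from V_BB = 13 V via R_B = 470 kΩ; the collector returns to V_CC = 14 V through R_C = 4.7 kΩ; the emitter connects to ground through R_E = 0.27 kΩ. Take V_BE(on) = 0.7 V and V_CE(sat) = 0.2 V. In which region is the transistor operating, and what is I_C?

Assume active. Base-emitter loop: I_B = (V_BB − V_BE)/(R_B + (β+1)R_E) = (13 − 0.7)/(470 + 81×0.27) = 0.025 mA.
I_C = β·I_B = 80×0.025 = 2 mA.
V_CE = V_CC − I_C·R_C − I_E·R_E = 14 − 2×4.7 − 2.03×0.27 = 4.05 V > V_CE(sat), so the active-region assumption holds.

active; I_C ≈ 2 mA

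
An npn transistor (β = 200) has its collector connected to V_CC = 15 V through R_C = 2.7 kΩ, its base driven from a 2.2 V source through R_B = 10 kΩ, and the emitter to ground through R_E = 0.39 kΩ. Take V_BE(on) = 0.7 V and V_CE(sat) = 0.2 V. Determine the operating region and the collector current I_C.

active; I_C ≈ 3.4 mA

Assume active. Base-emitter loop: I_B = (V_BB − V_BE)/(R_B + (β+1)R_E) = (2.2 − 0.7)/(10 + 201×0.39) = 0.017 mA.
I_C = β·I_B = 200×0.017 = 3.39 mA.
V_CE = V_CC − I_C·R_C − I_E·R_E = 15 − 3.39×2.7 − 3.41×0.39 = 4.51 V > V_CE(sat), so the active-region assumption holds.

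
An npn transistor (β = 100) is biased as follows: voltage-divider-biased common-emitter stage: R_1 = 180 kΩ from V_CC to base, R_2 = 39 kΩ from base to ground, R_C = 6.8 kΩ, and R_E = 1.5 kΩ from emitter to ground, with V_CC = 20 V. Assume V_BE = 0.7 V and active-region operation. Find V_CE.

V_CE ≈ 7 V

Thevenize the base divider: V_Th = V_CC·R_2/(R_1+R_2) = 20×39/219 = 3.56 V, R_Th = R_1‖R_2 = 32.1 kΩ.
Base-emitter loop: V_Th = I_B·R_Th + V_BE + (β+1)I_B·R_E, so I_B = (3.56 − 0.7) / (32.1 + 101×1.5) = 0.0156 mA.
I_C = β·I_B = 100×0.0156 = 1.56 mA, and I_E = (β+1)I_B = 1.57 mA.
V_CE = V_CC − I_C·R_C − I_E·R_E = 20 − 1.56×6.8 − 1.57×1.5 = 7.04 V.
V_CE = 7.04 V > 0.2 V confirms active-region operation.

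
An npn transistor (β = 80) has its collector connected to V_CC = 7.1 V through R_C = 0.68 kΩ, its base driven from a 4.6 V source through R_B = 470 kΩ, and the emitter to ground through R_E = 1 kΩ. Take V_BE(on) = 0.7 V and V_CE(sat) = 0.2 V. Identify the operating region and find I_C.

Assume active. Base-emitter loop: I_B = (V_BB − V_BE)/(R_B + (β+1)R_E) = (4.6 − 0.7)/(470 + 81×1) = 0.00708 mA.
I_C = β·I_B = 80×0.00708 = 0.566 mA.
V_CE = V_CC − I_C·R_C − I_E·R_E = 7.1 − 0.566×0.68 − 0.573×1 = 6.14 V > V_CE(sat), so the active-region assumption holds.

active; I_C ≈ 0.57 mA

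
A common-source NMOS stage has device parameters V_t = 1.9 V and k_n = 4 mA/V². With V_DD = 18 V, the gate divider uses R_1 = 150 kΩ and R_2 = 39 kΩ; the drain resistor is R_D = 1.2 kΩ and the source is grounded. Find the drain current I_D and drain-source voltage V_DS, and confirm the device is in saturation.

I_D ≈ 6.6 mA, V_DS ≈ 10 V

V_G = V_DD·R_2/(R_1+R_2) = 18×39/189 = 3.71 V. With the source grounded, V_GS = V_G = 3.71 V.
Assume saturation: I_D = (k_n/2)(V_GS − V_t)² = (4/2)×(3.71 − 1.9)² = 2×1.81² = 6.58 mA.
V_DS = V_DD − I_D·R_D = 18 − 6.58×1.2 = 10.1 V.
Saturation requires V_DS ≥ V_GS − V_t = 1.81 V; 10.1 ≥ 1.81 ✓.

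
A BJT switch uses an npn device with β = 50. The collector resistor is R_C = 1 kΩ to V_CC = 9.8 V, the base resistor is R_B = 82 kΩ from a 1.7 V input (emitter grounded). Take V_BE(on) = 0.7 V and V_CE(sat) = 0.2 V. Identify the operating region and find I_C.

active; I_C ≈ 0.61 mA

Assume active. Base-emitter loop: I_B = (V_BB − V_BE)/R_B = (1.7 − 0.7)/82 = 0.0122 mA.
I_C = β·I_B = 50×0.0122 = 0.61 mA.
V_CE = V_CC − I_C·R_C = 9.8 − 0.61×1 = 9.19 V > V_CE(sat), so the active-region assumption holds.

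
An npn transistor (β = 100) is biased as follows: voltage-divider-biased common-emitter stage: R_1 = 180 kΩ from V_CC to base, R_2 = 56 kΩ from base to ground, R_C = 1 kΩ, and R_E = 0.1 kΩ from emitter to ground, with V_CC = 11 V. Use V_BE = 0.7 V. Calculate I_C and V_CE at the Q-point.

Thevenize the base divider: V_Th = V_CC·R_2/(R_1+R_2) = 11×56/236 = 2.61 V, R_Th = R_1‖R_2 = 42.7 kΩ.
Base-emitter loop: V_Th = I_B·R_Th + V_BE + (β+1)I_B·R_E, so I_B = (2.61 − 0.7) / (42.7 + 101×0.1) = 0.0362 mA.
I_C = β·I_B = 100×0.0362 = 3.62 mA, and I_E = (β+1)I_B = 3.65 mA.
V_CE = V_CC − I_C·R_C − I_E·R_E = 11 − 3.62×1 − 3.65×0.1 = 7.02 V.
V_CE = 7.02 V > 0.2 V confirms active-region operation.

I_C ≈ 3.6 mA, V_CE ≈ 7 V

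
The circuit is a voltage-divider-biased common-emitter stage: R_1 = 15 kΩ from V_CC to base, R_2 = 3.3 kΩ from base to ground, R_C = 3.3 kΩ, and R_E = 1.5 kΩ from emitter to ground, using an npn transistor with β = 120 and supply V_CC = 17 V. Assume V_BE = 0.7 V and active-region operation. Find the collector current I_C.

I_C ≈ 1.5 mA

Thevenize the base divider: V_Th = V_CC·R_2/(R_1+R_2) = 17×3.3/18.3 = 3.07 V, R_Th = R_1‖R_2 = 2.7 kΩ.
Base-emitter loop: V_Th = I_B·R_Th + V_BE + (β+1)I_B·R_E, so I_B = (3.07 − 0.7) / (2.7 + 121×1.5) = 0.0128 mA.
I_C = β·I_B = 120×0.0128 = 1.54 mA, and I_E = (β+1)I_B = 1.55 mA.
V_CE = V_CC − I_C·R_C − I_E·R_E = 17 − 1.54×3.3 − 1.55×1.5 = 9.58 V.
V_CE = 9.58 V > 0.2 V confirms active-region operation.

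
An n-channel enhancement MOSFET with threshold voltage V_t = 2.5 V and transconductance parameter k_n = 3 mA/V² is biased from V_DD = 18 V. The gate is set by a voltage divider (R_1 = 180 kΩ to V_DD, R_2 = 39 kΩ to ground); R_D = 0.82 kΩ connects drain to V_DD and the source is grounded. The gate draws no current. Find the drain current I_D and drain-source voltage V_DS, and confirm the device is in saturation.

V_G = V_DD·R_2/(R_1+R_2) = 18×39/219 = 3.21 V. With the source grounded, V_GS = V_G = 3.21 V.
Assume saturation: I_D = (k_n/2)(V_GS − V_t)² = (3/2)×(3.21 − 2.5)² = 1.5×0.705² = 0.747 mA.
V_DS = V_DD − I_D·R_D = 18 − 0.747×0.82 = 17.4 V.
Saturation requires V_DS ≥ V_GS − V_t = 0.705 V; 17.4 ≥ 0.705 ✓.

I_D ≈ 0.75 mA, V_DS ≈ 17 V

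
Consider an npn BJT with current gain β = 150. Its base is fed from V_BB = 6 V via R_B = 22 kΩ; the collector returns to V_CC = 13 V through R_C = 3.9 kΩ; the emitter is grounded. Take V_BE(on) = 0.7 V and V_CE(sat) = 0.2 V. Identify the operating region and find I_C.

saturation; I_C ≈ 3.3 mA

Assume active: I_B = (6 − 0.7)/22 = 0.241 mA, giving I_C = β·I_B = 36.1 mA.
But then V_CE = 13 − 36.1×3.9 = -128 V < V_CE(sat) = 0.2 V — impossible in the active region.
So the transistor is saturated. With V_CE = 0.2 V, I_C = (V_CC − 0.2)/R_C = 12.8/3.9 = 3.28 mA.
Check: β·I_B = 36.1 mA > I_C = 3.28 mA, confirming saturation.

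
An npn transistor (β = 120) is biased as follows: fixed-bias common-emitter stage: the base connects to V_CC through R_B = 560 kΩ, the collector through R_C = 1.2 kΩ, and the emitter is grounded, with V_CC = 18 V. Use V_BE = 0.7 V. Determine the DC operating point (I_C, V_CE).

I_C ≈ 3.7 mA, V_CE ≈ 14 V

Base loop: V_CC = I_B·R_B + V_BE, so I_B = (18 − 0.7)/560 kΩ = 0.0309 mA.
In the active region I_C = β·I_B = 120 × 0.0309 = 3.71 mA.
Collector loop: V_CE = V_CC − I_C·R_C = 18 − 3.71×1.2 = 13.6 V.
Since V_CE = 13.6 V > V_CE(sat) ≈ 0.2 V, the transistor is in the active region as assumed.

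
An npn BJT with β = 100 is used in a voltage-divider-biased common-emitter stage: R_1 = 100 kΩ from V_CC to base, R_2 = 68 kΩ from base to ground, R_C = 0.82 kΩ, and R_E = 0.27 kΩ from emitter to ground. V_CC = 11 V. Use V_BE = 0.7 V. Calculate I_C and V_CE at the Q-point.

I_C ≈ 5.5 mA, V_CE ≈ 4.9 V

Thevenize the base divider: V_Th = V_CC·R_2/(R_1+R_2) = 11×68/168 = 4.45 V, R_Th = R_1‖R_2 = 40.5 kΩ.
Base-emitter loop: V_Th = I_B·R_Th + V_BE + (β+1)I_B·R_E, so I_B = (4.45 − 0.7) / (40.5 + 101×0.27) = 0.0554 mA.
I_C = β·I_B = 100×0.0554 = 5.54 mA, and I_E = (β+1)I_B = 5.59 mA.
V_CE = V_CC − I_C·R_C − I_E·R_E = 11 − 5.54×0.82 − 5.59×0.27 = 4.95 V.
V_CE = 4.95 V > 0.2 V confirms active-region operation.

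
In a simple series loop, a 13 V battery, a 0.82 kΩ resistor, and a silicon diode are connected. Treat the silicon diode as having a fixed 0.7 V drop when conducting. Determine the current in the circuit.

I ≈ 15 mA

KVL around the loop: 13 = V_D + I·R = 0.7 + I × 0.82 kΩ.
So I = (13 − 0.7) / 0.82 kΩ = 12.3 / 0.82 = 15 mA.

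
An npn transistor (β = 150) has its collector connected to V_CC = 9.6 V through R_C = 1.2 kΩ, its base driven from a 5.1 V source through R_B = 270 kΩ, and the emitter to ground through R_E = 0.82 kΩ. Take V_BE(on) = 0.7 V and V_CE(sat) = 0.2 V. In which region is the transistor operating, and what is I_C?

active; I_C ≈ 1.7 mA

Assume active. Base-emitter loop: I_B = (V_BB − V_BE)/(R_B + (β+1)R_E) = (5.1 − 0.7)/(270 + 151×0.82) = 0.0112 mA.
I_C = β·I_B = 150×0.0112 = 1.68 mA.
V_CE = V_CC − I_C·R_C − I_E·R_E = 9.6 − 1.68×1.2 − 1.69×0.82 = 6.21 V > V_CE(sat), so the active-region assumption holds.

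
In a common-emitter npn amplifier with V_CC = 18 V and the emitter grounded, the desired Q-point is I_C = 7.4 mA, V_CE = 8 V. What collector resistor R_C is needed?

Collector loop: V_CC = I_C·R_C + V_CE.
R_C = (V_CC − V_CE)/I_C = (18 − 8)/7.4 = 1.35 kΩ.

R_C ≈ 1.4 kΩ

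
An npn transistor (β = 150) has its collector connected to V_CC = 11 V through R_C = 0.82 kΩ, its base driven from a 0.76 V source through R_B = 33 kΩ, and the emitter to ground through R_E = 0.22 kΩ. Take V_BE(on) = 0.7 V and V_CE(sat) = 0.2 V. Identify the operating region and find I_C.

active; I_C ≈ 0.14 mA

Assume active. Base-emitter loop: I_B = (V_BB − V_BE)/(R_B + (β+1)R_E) = (0.76 − 0.7)/(33 + 151×0.22) = 0.000906 mA.
I_C = β·I_B = 150×0.000906 = 0.136 mA.
V_CE = V_CC − I_C·R_C − I_E·R_E = 11 − 0.136×0.82 − 0.137×0.22 = 10.9 V > V_CE(sat), so the active-region assumption holds.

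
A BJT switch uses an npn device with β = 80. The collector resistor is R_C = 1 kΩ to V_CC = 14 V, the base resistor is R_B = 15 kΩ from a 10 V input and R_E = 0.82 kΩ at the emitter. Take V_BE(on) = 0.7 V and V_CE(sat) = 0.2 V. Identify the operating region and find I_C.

Assume active: I_B = (10 − 0.7)/(15 + 81×0.82) = 0.114 mA, I_C = β·I_B = 9.14 mA.
Then V_CE = 14 − 9.14×1 − 9.25×0.82 = -2.72 V < 0.2 V — the active assumption fails.
Re-solve with V_CE = 0.2 V. KCL at the emitter: V_E/R_E = (V_BB−0.7−V_E)/R_B + (V_CC−0.2−V_E)/R_C, giving V_E = 6.31 V.
I_C = (V_CC − 0.2 − V_E)/R_C = (13.8 − 6.31)/1 = 7.49 mA.
Check: I_B = (9.3 − 6.31)/15 = 0.2 mA, and β·I_B = 16 mA > I_C, confirming saturation.

saturation; I_C ≈ 7.5 mA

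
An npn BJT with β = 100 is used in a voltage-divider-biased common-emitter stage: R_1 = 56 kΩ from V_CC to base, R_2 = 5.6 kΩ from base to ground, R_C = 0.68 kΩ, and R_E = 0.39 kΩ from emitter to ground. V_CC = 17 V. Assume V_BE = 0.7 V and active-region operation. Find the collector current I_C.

Thevenize the base divider: V_Th = V_CC·R_2/(R_1+R_2) = 17×5.6/61.6 = 1.55 V, R_Th = R_1‖R_2 = 5.09 kΩ.
Base-emitter loop: V_Th = I_B·R_Th + V_BE + (β+1)I_B·R_E, so I_B = (1.55 − 0.7) / (5.09 + 101×0.39) = 0.019 mA.
I_C = β·I_B = 100×0.019 = 1.9 mA, and I_E = (β+1)I_B = 1.92 mA.
V_CE = V_CC − I_C·R_C − I_E·R_E = 17 − 1.9×0.68 − 1.92×0.39 = 15 V.
V_CE = 15 V > 0.2 V confirms active-region operation.

I_C ≈ 1.9 mA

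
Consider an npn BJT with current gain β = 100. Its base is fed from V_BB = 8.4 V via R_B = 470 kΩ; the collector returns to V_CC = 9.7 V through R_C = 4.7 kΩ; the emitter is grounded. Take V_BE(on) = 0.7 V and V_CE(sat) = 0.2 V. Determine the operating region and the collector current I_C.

active; I_C ≈ 1.6 mA

Assume active. Base-emitter loop: I_B = (V_BB − V_BE)/R_B = (8.4 − 0.7)/470 = 0.0164 mA.
I_C = β·I_B = 100×0.0164 = 1.64 mA.
V_CE = V_CC − I_C·R_C = 9.7 − 1.64×4.7 = 2 V > V_CE(sat), so the active-region assumption holds.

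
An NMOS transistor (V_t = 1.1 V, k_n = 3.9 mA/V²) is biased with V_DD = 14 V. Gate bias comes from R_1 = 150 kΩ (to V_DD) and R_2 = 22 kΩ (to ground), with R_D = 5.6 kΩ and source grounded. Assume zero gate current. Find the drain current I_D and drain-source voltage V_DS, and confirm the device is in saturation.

I_D ≈ 0.93 mA, V_DS ≈ 8.8 V

V_G = V_DD·R_2/(R_1+R_2) = 14×22/172 = 1.79 V. With the source grounded, V_GS = V_G = 1.79 V.
Assume saturation: I_D = (k_n/2)(V_GS − V_t)² = (3.9/2)×(1.79 − 1.1)² = 1.95×0.691² = 0.93 mA.
V_DS = V_DD − I_D·R_D = 14 − 0.93×5.6 = 8.79 V.
Saturation requires V_DS ≥ V_GS − V_t = 0.691 V; 8.79 ≥ 0.691 ✓.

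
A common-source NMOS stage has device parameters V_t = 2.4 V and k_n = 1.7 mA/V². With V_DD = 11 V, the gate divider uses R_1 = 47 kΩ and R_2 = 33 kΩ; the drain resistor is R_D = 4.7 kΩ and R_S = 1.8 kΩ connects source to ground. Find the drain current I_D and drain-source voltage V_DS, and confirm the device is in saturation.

I_D ≈ 0.69 mA, V_DS ≈ 6.5 V

V_G = V_DD·R_2/(R_1+R_2) = 11×33/80 = 4.54 V.
Assume saturation: I_D = (k_n/2)(V_GS − V_t)² with V_GS = V_G − I_D·R_S = 4.54 − 1.8·I_D.
Substituting gives 2.75·I_D² − 7.54·I_D + 3.88 = 0, with roots I_D = 0.688 or 2.05 mA.
The root I_D = 2.05 mA gives V_GS = 0.847 V ≤ V_t, so take I_D = 0.688 mA.
Then V_GS = 3.3 V and V_DS = V_DD − I_D(R_D+R_S) = 11 − 0.688×6.5 = 6.53 V.
Saturation requires V_DS ≥ V_GS − V_t = 0.9 V; 6.53 ≥ 0.9 ✓.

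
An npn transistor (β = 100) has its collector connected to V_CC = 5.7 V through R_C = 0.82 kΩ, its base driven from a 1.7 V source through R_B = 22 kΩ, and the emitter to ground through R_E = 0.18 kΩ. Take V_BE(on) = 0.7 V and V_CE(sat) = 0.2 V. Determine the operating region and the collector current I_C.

active; I_C ≈ 2.5 mA

Assume active. Base-emitter loop: I_B = (V_BB − V_BE)/(R_B + (β+1)R_E) = (1.7 − 0.7)/(22 + 101×0.18) = 0.0249 mA.
I_C = β·I_B = 100×0.0249 = 2.49 mA.
V_CE = V_CC − I_C·R_C − I_E·R_E = 5.7 − 2.49×0.82 − 2.51×0.18 = 3.21 V > V_CE(sat), so the active-region assumption holds.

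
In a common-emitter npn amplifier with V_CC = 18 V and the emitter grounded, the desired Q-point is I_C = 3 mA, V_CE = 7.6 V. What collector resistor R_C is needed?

R_C ≈ 3.5 kΩ

Collector loop: V_CC = I_C·R_C + V_CE.
R_C = (V_CC − V_CE)/I_C = (18 − 7.6)/3 = 3.47 kΩ.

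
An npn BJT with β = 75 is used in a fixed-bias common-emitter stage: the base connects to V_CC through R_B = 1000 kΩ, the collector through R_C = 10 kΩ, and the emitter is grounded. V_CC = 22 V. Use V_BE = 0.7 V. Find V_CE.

Base loop: V_CC = I_B·R_B + V_BE, so I_B = (22 − 0.7)/1000 kΩ = 0.0213 mA.
In the active region I_C = β·I_B = 75 × 0.0213 = 1.6 mA.
Collector loop: V_CE = V_CC − I_C·R_C = 22 − 1.6×10 = 6.03 V.
Since V_CE = 6.03 V > V_CE(sat) ≈ 0.2 V, the transistor is in the active region as assumed.

V_CE ≈ 6 V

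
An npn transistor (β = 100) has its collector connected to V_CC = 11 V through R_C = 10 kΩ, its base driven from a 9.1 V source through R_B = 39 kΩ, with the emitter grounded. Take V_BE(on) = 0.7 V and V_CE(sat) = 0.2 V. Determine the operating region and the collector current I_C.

Assume active: I_B = (9.1 − 0.7)/39 = 0.215 mA, giving I_C = β·I_B = 21.5 mA.
But then V_CE = 11 − 21.5×10 = -204 V < V_CE(sat) = 0.2 V — impossible in the active region.
So the transistor is saturated. With V_CE = 0.2 V, I_C = (V_CC − 0.2)/R_C = 10.8/10 = 1.08 mA.
Check: β·I_B = 21.5 mA > I_C = 1.08 mA, confirming saturation.

saturation; I_C ≈ 1.1 mA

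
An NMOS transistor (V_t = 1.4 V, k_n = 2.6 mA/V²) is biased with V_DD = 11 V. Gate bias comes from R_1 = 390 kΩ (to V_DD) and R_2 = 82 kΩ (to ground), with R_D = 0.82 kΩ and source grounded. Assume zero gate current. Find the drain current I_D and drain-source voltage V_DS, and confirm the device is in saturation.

V_G = V_DD·R_2/(R_1+R_2) = 11×82/472 = 1.91 V. With the source grounded, V_GS = V_G = 1.91 V.
Assume saturation: I_D = (k_n/2)(V_GS − V_t)² = (2.6/2)×(1.91 − 1.4)² = 1.3×0.511² = 0.339 mA.
V_DS = V_DD − I_D·R_D = 11 − 0.339×0.82 = 10.7 V.
Saturation requires V_DS ≥ V_GS − V_t = 0.511 V; 10.7 ≥ 0.511 ✓.

I_D ≈ 0.34 mA, V_DS ≈ 11 V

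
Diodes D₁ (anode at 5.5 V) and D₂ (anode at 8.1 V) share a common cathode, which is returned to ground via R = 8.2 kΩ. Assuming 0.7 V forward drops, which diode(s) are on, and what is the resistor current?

Assume both conduct. Then node N would need to be at both 5.5−0.7 = 4.8 V and 8.1−0.7 = 7.4 V, which is impossible.
Assume only D₂ conducts: V_N = 8.1 − 0.7 = 7.4 V, so I_R = 7.4/8.2 = 0.902 mA.
Check D₁: its anode-to-cathode voltage is 5.5 − 7.4 = -1.9 V < 0.7 V, so it is off. The assumption is consistent.

Only D₂ conducts; I_R ≈ 0.9 mA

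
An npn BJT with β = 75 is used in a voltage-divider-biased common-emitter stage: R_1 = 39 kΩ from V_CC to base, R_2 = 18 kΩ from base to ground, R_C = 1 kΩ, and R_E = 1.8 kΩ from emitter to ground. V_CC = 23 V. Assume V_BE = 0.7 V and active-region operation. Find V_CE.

V_CE ≈ 14 V

Thevenize the base divider: V_Th = V_CC·R_2/(R_1+R_2) = 23×18/57 = 7.26 V, R_Th = R_1‖R_2 = 12.3 kΩ.
Base-emitter loop: V_Th = I_B·R_Th + V_BE + (β+1)I_B·R_E, so I_B = (7.26 − 0.7) / (12.3 + 76×1.8) = 0.044 mA.
I_C = β·I_B = 75×0.044 = 3.3 mA, and I_E = (β+1)I_B = 3.35 mA.
V_CE = V_CC − I_C·R_C − I_E·R_E = 23 − 3.3×1 − 3.35×1.8 = 13.7 V.
V_CE = 13.7 V > 0.2 V confirms active-region operation.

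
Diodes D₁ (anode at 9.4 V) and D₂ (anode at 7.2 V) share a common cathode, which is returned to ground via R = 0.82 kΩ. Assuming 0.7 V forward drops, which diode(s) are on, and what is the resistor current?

Only D₁ conducts; I_R ≈ 11 mA

Assume both conduct. Then node N would need to be at both 9.4−0.7 = 8.7 V and 7.2−0.7 = 6.5 V, which is impossible.
Assume only D₁ conducts: V_N = 9.4 − 0.7 = 8.7 V, so I_R = 8.7/0.82 = 10.6 mA.
Check D₂: its anode-to-cathode voltage is 7.2 − 8.7 = -1.5 V < 0.7 V, so it is off. The assumption is consistent.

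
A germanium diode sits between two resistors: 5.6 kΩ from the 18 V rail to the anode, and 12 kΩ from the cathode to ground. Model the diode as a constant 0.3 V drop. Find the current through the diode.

The two resistors are in series with the diode, so KVL gives 18 = I·5.6 + 0.3 + I·12.
I = (18 − 0.3) / (5.6 + 12) kΩ = 17.7 / 17.6 = 1.01 mA.

I ≈ 1 mA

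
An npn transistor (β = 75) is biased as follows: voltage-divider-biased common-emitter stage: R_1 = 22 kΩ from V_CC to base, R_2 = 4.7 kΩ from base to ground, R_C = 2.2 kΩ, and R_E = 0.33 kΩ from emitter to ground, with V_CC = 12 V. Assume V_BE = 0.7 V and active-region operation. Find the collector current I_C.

Thevenize the base divider: V_Th = V_CC·R_2/(R_1+R_2) = 12×4.7/26.7 = 2.11 V, R_Th = R_1‖R_2 = 3.87 kΩ.
Base-emitter loop: V_Th = I_B·R_Th + V_BE + (β+1)I_B·R_E, so I_B = (2.11 − 0.7) / (3.87 + 76×0.33) = 0.0488 mA.
I_C = β·I_B = 75×0.0488 = 3.66 mA, and I_E = (β+1)I_B = 3.71 mA.
V_CE = V_CC − I_C·R_C − I_E·R_E = 12 − 3.66×2.2 − 3.71×0.33 = 2.73 V.
V_CE = 2.73 V > 0.2 V confirms active-region operation.

I_C ≈ 3.7 mA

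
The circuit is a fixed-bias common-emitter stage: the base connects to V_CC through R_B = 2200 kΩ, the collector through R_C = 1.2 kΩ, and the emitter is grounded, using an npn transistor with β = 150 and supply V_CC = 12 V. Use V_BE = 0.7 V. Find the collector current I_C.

Base loop: V_CC = I_B·R_B + V_BE, so I_B = (12 − 0.7)/2200 kΩ = 0.00514 mA.
In the active region I_C = β·I_B = 150 × 0.00514 = 0.77 mA.
Collector loop: V_CE = V_CC − I_C·R_C = 12 − 0.77×1.2 = 11.1 V.
Since V_CE = 11.1 V > V_CE(sat) ≈ 0.2 V, the transistor is in the active region as assumed.

I_C ≈ 0.77 mA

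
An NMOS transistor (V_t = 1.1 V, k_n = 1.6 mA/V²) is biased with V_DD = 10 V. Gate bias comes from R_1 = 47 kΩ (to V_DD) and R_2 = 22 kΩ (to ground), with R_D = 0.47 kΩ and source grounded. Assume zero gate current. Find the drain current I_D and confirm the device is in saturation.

V_G = V_DD·R_2/(R_1+R_2) = 10×22/69 = 3.19 V. With the source grounded, V_GS = V_G = 3.19 V.
Assume saturation: I_D = (k_n/2)(V_GS − V_t)² = (1.6/2)×(3.19 − 1.1)² = 0.8×2.09² = 3.49 mA.
V_DS = V_DD − I_D·R_D = 10 − 3.49×0.47 = 8.36 V.
Saturation requires V_DS ≥ V_GS − V_t = 2.09 V; 8.36 ≥ 2.09 ✓.

I_D ≈ 3.5 mA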